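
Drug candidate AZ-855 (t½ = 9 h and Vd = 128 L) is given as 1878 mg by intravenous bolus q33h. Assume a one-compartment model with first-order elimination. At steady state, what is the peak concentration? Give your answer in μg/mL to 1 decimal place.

15.9 μg/mL

k = ln2/t½ = ln2/9 ≈ 0.077016 h⁻¹; fraction remaining f = e^(−kτ) = e^(−0.077016×33) ≈ 0.0787.
At steady state, accumulation factor R = 1/(1 − e^(−kτ)) ≈ 1.0854.
Each bolus raises the concentration by D/Vd = 1878/128 ≈ 14.672 μg/mL.
Steady-state peak Cmax,ss = C₀·R ≈ 14.672 × 1.0854 ≈ 15.925 μg/mL.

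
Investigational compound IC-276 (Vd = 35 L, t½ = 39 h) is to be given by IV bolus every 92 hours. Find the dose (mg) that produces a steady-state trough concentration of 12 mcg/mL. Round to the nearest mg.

τ/t½ = 92/39 ≈ 2.359, so f = (1/2)^(92/39) ≈ 0.194930.
Cmin,ss = (D/Vd)·f/(1−f), so D = Cmin,ss·Vd·(1−f)/f.
D = 12 × 35 × (1−f)/f ≈ 12 × 35 × 4.13005 ≈ 1734.62 mg.

1735 mg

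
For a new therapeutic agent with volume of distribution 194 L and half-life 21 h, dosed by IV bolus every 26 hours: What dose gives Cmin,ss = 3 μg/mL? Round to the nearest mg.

791 mg

τ/t½ = 26/21 ≈ 1.2381, so f = (1/2)^(26/21) ≈ 0.423932.
Cmin,ss = (D/Vd)·f/(1−f), so D = Cmin,ss·Vd·(1−f)/f.
D = 3 × 194 × (1−f)/f ≈ 3 × 194 × 1.35887 ≈ 790.86 mg.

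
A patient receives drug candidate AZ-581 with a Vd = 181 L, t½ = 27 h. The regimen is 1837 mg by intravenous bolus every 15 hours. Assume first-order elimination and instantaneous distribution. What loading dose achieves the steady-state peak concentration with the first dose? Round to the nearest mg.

5748 mg

f = (1/2)^(15/27) ≈ 0.680395; accumulation ratio R = 1/(1−f) ≈ 3.12886.
Loading dose to hit Cmax,ss on first dose: D_load = D_maint·R ≈ 1837 × 3.12886 ≈ 5747.72 mg.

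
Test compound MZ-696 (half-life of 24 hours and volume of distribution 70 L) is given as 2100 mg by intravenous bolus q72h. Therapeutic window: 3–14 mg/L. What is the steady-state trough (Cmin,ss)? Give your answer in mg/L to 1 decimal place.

τ = 72 h = 3 half-lives, so f = (1/2)^3 = 0.125.
Accumulation ratio R = 1/(1 − f) = 1/0.875 = 8/7.
Single-dose peak C₀ = D/Vd = 2100/70 = 30 mg/L.
Steady-state peak Cmax,ss = C₀·R = 30 × 8/7 ≈ 34.286 mg/L.
Steady-state trough Cmin,ss = Cmax,ss·f ≈ 34.286 × 0.125 ≈ 4.286 mg/L.
Trough 4.3 mg/L vs MEC 3 mg/L: adequate.

4.3 mg/L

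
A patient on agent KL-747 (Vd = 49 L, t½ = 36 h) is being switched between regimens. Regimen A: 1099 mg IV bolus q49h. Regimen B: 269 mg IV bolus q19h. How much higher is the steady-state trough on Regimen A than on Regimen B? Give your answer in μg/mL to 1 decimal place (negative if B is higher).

1.9 μg/mL

Regimen A: f = (1/2)^(49/36) ≈ 0.3893; Cmin,ss = (1099/49)·f/(1−f) ≈ 14.297 μg/mL.
Regimen B: f = (1/2)^(19/36) ≈ 0.6936; Cmin,ss = (269/49)·f/(1−f) ≈ 12.427 μg/mL.
Difference ≈ 14.297 − 12.427 ≈ 1.870 μg/mL.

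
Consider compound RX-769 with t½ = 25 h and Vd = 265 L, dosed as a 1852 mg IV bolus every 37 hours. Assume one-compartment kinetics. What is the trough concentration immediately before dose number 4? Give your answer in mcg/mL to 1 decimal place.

3.7 mcg/mL

f = (1/2)^(τ/t½) = (1/2)^(37/25) ≈ 0.3585.
C₀ = D/Vd = 1852/265 ≈ 6.989 mcg/mL.
Before the 4th dose, 3 doses have been given. Superposition: Cmin = C₀·(f + f² + … + f^3).
≈ 6.989 × (0.3585 + 0.1285 + 0.0461) ≈ 6.989 × 0.5331 ≈ 3.726 mcg/mL.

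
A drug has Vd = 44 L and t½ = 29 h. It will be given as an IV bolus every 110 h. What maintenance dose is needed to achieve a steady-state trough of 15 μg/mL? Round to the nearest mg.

8489 mg

τ/t½ = 110/29 ≈ 3.7931, so f = (1/2)^(110/29) ≈ 0.072138.
Cmin,ss = (D/Vd)·f/(1−f), so D = Cmin,ss·Vd·(1−f)/f.
D = 15 × 44 × (1−f)/f ≈ 15 × 44 × 12.86232 ≈ 8489.13 mg.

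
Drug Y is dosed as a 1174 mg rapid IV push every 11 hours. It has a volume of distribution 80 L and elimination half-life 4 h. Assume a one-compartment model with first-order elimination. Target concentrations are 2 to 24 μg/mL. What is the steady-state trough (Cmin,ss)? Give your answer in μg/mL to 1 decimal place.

2.6 μg/mL

τ/t½ = 11/4 ≈ 2.75, so fraction remaining f = (1/2)^(11/4) ≈ 0.1487.
Each bolus raises the concentration by D/Vd = 1174/80 ≈ 14.675 μg/mL.
Steady-state trough Cmin,ss = C₀·f/(1−f) ≈ 14.675 × 0.1487/0.8513 ≈ 2.563 μg/mL.
Trough 2.6 μg/mL vs MEC 2 μg/mL: adequate.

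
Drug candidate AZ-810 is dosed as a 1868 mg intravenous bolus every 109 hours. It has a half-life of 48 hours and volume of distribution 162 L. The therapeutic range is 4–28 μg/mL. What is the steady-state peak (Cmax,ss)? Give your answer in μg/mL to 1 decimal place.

k = ln2/t½ = ln2/48 ≈ 0.014441 h⁻¹; fraction remaining f = e^(−kτ) = e^(−0.014441×109) ≈ 0.2072.
Accumulation ratio R = 1/(1 − f) ≈ 1/0.7928 ≈ 1.2614.
Single-dose peak C₀ = D/Vd = 1868/162 ≈ 11.531 μg/mL.
Steady-state peak Cmax,ss = C₀·R ≈ 11.531 × 1.2614 ≈ 14.545 μg/mL.
Peak 14.5 μg/mL vs MTC 28 μg/mL: below toxic threshold.

14.5 μg/mL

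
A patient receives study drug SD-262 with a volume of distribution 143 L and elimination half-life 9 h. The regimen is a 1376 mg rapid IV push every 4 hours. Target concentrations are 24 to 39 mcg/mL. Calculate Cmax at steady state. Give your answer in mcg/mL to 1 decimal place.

36.3 mcg/mL

τ/t½ = 4/9 ≈ 0.44444, so fraction remaining f = (1/2)^(4/9) ≈ 0.7349.
At steady state, accumulation factor R = 1/(1 − e^(−kτ)) ≈ 3.7722.
Single-dose peak C₀ = D/Vd = 1376/143 ≈ 9.622 mcg/mL.
Steady-state peak Cmax,ss = C₀·R ≈ 9.622 × 3.7722 ≈ 36.296 mcg/mL.
Peak 36.3 mcg/mL vs MTC 39 mcg/mL: below toxic threshold.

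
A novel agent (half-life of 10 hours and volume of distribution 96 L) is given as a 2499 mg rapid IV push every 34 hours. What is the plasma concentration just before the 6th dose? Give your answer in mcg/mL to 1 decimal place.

f = (1/2)^(τ/t½) = (1/2)^(34/10) ≈ 0.0947.
C₀ = D/Vd = 2499/96 ≈ 26.031 mcg/mL.
Before the 6th dose, 5 doses have been given. Superposition: Cmin = C₀·(f + f² + … + f^5).
≈ 26.031 × (0.0947 + 0.0090 + 0.0008 + 0.0001 + 0.0000) ≈ 26.031 × 0.1046 ≈ 2.723 mcg/mL.

2.7 mcg/mL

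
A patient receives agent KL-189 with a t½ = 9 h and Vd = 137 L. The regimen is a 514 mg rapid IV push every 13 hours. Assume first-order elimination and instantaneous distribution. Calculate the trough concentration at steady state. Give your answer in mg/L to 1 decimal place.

τ/t½ = 13/9 ≈ 1.4444, so fraction remaining f = (1/2)^(13/9) ≈ 0.3674.
Accumulation ratio R = 1/(1 − f) ≈ 1/0.6326 ≈ 1.5808.
Each bolus raises the concentration by D/Vd = 514/137 ≈ 3.752 mg/L.
Cmax,ss = C₀/(1 − f) ≈ 3.752/0.6326 ≈ 5.931 mg/L.
One interval later, Cmin,ss = Cmax,ss·e^(−kτ) ≈ 5.931 × 0.3674 ≈ 2.179 mg/L.

2.2 mg/L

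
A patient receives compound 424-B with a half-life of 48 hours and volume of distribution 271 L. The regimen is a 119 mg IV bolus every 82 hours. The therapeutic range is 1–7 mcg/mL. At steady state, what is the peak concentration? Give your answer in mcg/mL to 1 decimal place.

0.6 mcg/mL

τ/t½ = 82/48 ≈ 1.7083, so fraction remaining f = (1/2)^(82/48) ≈ 0.3060.
At steady state, accumulation factor R = 1/(1 − e^(−kτ)) ≈ 1.4409.
Each bolus raises the concentration by D/Vd = 119/271 ≈ 0.439 mcg/mL.
Steady-state peak Cmax,ss = C₀·R ≈ 0.439 × 1.4409 ≈ 0.633 mcg/mL.
Peak 0.6 mcg/mL vs MTC 7 mcg/mL: below toxic threshold.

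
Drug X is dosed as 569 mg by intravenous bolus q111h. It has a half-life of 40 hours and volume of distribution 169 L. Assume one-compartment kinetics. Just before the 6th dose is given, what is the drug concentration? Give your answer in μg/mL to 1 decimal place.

0.6 μg/mL

f = (1/2)^(τ/t½) = (1/2)^(111/40) ≈ 0.1461.
C₀ = D/Vd = 569/169 ≈ 3.367 μg/mL.
Before the 6th dose, 5 doses have been given. Superposition: Cmin = C₀·(f + f² + … + f^5).
≈ 3.367 × (0.1461 + 0.0213 + 0.0031 + 0.0005 + 0.0001) ≈ 3.367 × 0.1711 ≈ 0.576 μg/mL.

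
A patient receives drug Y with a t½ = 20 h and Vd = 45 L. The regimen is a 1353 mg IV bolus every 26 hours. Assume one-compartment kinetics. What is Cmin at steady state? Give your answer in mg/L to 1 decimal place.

20.6 mg/L

Over one 26-h interval, 26/20 ≈ 1.3 half-lives elapse, leaving f ≈ 0.4061 of each dose.
Accumulation ratio R = 1/(1 − f) ≈ 1/0.5939 ≈ 1.6838.
Each bolus raises the concentration by D/Vd = 1353/45 ≈ 30.067 mg/L.
Cmax,ss = C₀/(1 − f) ≈ 30.067/0.5939 ≈ 50.626 mg/L.
One interval later, Cmin,ss = Cmax,ss·e^(−kτ) ≈ 50.626 × 0.4061 ≈ 20.559 mg/L.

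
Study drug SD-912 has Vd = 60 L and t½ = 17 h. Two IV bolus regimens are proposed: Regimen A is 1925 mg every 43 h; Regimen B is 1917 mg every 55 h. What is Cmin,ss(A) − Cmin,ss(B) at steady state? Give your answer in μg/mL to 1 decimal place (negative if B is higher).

2.9 μg/mL

Regimen A: f = (1/2)^(43/17) ≈ 0.1732; Cmin,ss = (1925/60)·f/(1−f) ≈ 6.721 μg/mL.
Regimen B: f = (1/2)^(55/17) ≈ 0.1062; Cmin,ss = (1917/60)·f/(1−f) ≈ 3.796 μg/mL.
Difference ≈ 6.721 − 3.796 ≈ 2.925 μg/mL.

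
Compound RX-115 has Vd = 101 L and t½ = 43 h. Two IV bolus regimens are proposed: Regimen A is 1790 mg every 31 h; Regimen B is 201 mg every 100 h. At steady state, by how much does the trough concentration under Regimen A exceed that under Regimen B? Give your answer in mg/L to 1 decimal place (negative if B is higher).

26.8 mg/L

Regimen A: f = (1/2)^(31/43) ≈ 0.6067; Cmin,ss = (1790/101)·f/(1−f) ≈ 27.339 mg/L.
Regimen B: f = (1/2)^(100/43) ≈ 0.1995; Cmin,ss = (201/101)·f/(1−f) ≈ 0.496 mg/L.
Difference ≈ 27.339 − 0.496 ≈ 26.843 mg/L.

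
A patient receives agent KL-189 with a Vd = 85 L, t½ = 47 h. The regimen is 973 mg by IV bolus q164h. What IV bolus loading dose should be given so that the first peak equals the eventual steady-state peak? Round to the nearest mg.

1068 mg

f = (1/2)^(164/47) ≈ 0.089043; accumulation ratio R = 1/(1−f) ≈ 1.09775.
Loading dose to hit Cmax,ss on first dose: D_load = D_maint·R ≈ 973 × 1.09775 ≈ 1068.11 mg.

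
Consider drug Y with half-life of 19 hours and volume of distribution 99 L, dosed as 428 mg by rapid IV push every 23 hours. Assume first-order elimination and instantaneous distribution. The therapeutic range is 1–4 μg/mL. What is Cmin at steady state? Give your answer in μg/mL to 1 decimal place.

τ/t½ = 23/19 ≈ 1.2105, so fraction remaining f = (1/2)^(23/19) ≈ 0.4321.
Single-dose peak C₀ = D/Vd = 428/99 ≈ 4.323 μg/mL.
Steady-state trough Cmin,ss = C₀·f/(1−f) ≈ 4.323 × 0.4321/0.5679 ≈ 3.289 μg/mL.
Trough 3.3 μg/mL vs MEC 1 μg/mL: adequate.

3.3 μg/mL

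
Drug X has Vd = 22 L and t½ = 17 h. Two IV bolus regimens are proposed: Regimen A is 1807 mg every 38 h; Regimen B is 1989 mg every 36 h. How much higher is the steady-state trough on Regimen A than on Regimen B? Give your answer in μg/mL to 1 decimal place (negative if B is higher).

-4.9 μg/mL

Regimen A: f = (1/2)^(38/17) ≈ 0.2124; Cmin,ss = (1807/22)·f/(1−f) ≈ 22.151 μg/mL.
Regimen B: f = (1/2)^(36/17) ≈ 0.2304; Cmin,ss = (1989/22)·f/(1−f) ≈ 27.066 μg/mL.
Difference ≈ 22.151 − 27.066 ≈ -4.915 μg/mL.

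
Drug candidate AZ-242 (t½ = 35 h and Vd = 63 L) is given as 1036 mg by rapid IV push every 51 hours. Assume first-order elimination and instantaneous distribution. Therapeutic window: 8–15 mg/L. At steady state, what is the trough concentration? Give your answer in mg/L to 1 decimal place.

Over one 51-h interval, 51/35 ≈ 1.4571 half-lives elapse, leaving f ≈ 0.3642 of each dose.
Accumulation ratio R = 1/(1 − f) ≈ 1/0.6358 ≈ 1.5728.
Each bolus raises the concentration by D/Vd = 1036/63 ≈ 16.444 mg/L.
Cmax,ss = C₀/(1 − f) ≈ 16.444/0.6358 ≈ 25.863 mg/L.
One interval later, Cmin,ss = Cmax,ss·e^(−kτ) ≈ 25.863 × 0.3642 ≈ 9.419 mg/L.
Trough 9.4 mg/L vs MEC 8 mg/L: adequate.

9.4 mg/L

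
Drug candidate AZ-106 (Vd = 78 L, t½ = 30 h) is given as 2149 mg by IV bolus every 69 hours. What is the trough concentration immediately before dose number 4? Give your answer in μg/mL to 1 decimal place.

f = (1/2)^(τ/t½) = (1/2)^(69/30) ≈ 0.2031.
C₀ = D/Vd = 2149/78 ≈ 27.551 μg/mL.
Before the 4th dose, 3 doses have been given. Superposition: Cmin = C₀·(f + f² + … + f^3).
≈ 27.551 × (0.2031 + 0.0412 + 0.0084) ≈ 27.551 × 0.2527 ≈ 6.962 μg/mL.

7.0 μg/mL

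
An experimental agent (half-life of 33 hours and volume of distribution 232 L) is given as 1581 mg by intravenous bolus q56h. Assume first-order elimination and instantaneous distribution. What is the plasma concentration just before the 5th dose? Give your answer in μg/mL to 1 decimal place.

f = (1/2)^(τ/t½) = (1/2)^(56/33) ≈ 0.3084.
C₀ = D/Vd = 1581/232 ≈ 6.815 μg/mL.
Before the 5th dose, 4 doses have been given. Superposition: Cmin = C₀·(f + f² + … + f^4).
≈ 6.815 × (0.3084 + 0.0951 + 0.0293 + 0.0090) ≈ 6.815 × 0.4418 ≈ 3.011 μg/mL.

3.0 μg/mL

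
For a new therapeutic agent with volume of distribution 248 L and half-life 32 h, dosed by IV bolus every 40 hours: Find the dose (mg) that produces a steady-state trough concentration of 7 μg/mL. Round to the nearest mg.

2393 mg

τ/t½ = 40/32 ≈ 1.25, so f = (1/2)^(40/32) ≈ 0.420448.
Cmin,ss = (D/Vd)·f/(1−f), so D = Cmin,ss·Vd·(1−f)/f.
D = 7 × 248 × (1−f)/f ≈ 7 × 248 × 1.37842 ≈ 2392.94 mg.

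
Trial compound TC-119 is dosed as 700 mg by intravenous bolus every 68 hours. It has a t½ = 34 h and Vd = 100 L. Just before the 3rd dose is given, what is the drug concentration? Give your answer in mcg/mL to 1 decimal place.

2.2 mcg/mL

f = (1/2)^(τ/t½) = (1/2)^(68/34) ≈ 0.2500.
C₀ = D/Vd = 700/100 ≈ 7.000 mcg/mL.
Before the 3rd dose, 2 doses have been given. Superposition: Cmin = C₀·(f + f²).
≈ 7.000 × (0.2500 + 0.0625) ≈ 7.000 × 0.3125 ≈ 2.188 mcg/mL.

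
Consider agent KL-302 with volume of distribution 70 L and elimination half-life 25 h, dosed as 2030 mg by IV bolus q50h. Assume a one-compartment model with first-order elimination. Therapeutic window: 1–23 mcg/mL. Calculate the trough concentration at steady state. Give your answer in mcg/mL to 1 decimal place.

τ = 50 h = 2 half-lives, so f = (1/2)^2 = 0.25.
At steady state, R = 1/(1 − 0.25) = 4/3.
Single-dose peak C₀ = D/Vd = 2030/70 = 29 mcg/mL.
Steady-state peak Cmax,ss = C₀·R = 29 × 4/3 ≈ 38.667 mcg/mL.
Steady-state trough Cmin,ss = Cmax,ss·f ≈ 38.667 × 0.25 ≈ 9.667 mcg/mL.
Trough 9.7 mcg/mL vs MEC 1 mcg/mL: adequate.

9.7 mcg/mL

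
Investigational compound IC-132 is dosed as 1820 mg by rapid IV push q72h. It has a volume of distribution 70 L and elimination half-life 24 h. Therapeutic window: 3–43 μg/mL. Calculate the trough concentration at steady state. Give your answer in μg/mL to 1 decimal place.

3.7 μg/mL

τ = 72 h = 3 half-lives, so f = (1/2)^3 = 0.125.
At steady state, R = 1/(1 − 0.125) = 8/7.
Single-dose peak C₀ = D/Vd = 1820/70 = 26 μg/mL.
Steady-state peak Cmax,ss = C₀·R = 26 × 8/7 ≈ 29.714 μg/mL.
Steady-state trough Cmin,ss = Cmax,ss·f ≈ 29.714 × 0.125 ≈ 3.714 μg/mL.
Trough 3.7 μg/mL vs MEC 3 μg/mL: adequate.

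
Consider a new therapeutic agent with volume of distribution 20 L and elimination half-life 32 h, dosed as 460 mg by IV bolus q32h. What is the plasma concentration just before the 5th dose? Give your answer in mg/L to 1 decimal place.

f = (1/2)^(τ/t½) = (1/2)^(32/32) ≈ 0.5000.
C₀ = D/Vd = 460/20 ≈ 23.000 mg/L.
Before the 5th dose, 4 doses have been given. Superposition: Cmin = C₀·(f + f² + … + f^4).
≈ 23.000 × (0.5000 + 0.2500 + 0.1250 + 0.0625) ≈ 23.000 × 0.9375 ≈ 21.562 mg/L.

21.6 mg/L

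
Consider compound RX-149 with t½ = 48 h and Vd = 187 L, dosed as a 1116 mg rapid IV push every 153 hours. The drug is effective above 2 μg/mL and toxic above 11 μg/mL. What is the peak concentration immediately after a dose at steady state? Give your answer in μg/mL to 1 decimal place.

k = ln2/t½ = ln2/48 ≈ 0.014441 h⁻¹; fraction remaining f = e^(−kτ) = e^(−0.014441×153) ≈ 0.1098.
Accumulation ratio R = 1/(1 − f) ≈ 1/0.8902 ≈ 1.1233.
Single-dose peak C₀ = D/Vd = 1116/187 ≈ 5.968 μg/mL.
Steady-state peak Cmax,ss = C₀·R ≈ 5.968 × 1.1233 ≈ 6.704 μg/mL.
Peak 6.7 μg/mL vs MTC 11 μg/mL: below toxic threshold.

6.7 μg/mL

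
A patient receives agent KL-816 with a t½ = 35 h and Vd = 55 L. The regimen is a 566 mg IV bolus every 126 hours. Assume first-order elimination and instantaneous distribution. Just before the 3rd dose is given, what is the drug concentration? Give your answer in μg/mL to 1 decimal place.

f = (1/2)^(τ/t½) = (1/2)^(126/35) ≈ 0.0825.
C₀ = D/Vd = 566/55 ≈ 10.291 μg/mL.
Before the 3rd dose, 2 doses have been given. Superposition: Cmin = C₀·(f + f²).
≈ 10.291 × (0.0825 + 0.0068) ≈ 10.291 × 0.0893 ≈ 0.919 μg/mL.

0.9 μg/mL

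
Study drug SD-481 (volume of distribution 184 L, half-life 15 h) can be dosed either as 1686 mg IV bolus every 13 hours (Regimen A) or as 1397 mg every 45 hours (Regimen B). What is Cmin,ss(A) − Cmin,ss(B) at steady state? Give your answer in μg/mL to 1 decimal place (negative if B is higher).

Regimen A: f = (1/2)^(13/15) ≈ 0.5484; Cmin,ss = (1686/184)·f/(1−f) ≈ 11.127 μg/mL.
Regimen B: f = (1/2)^(45/15) ≈ 0.1250; Cmin,ss = (1397/184)·f/(1−f) ≈ 1.085 μg/mL.
Difference ≈ 11.127 − 1.085 ≈ 10.042 μg/mL.

10.0 μg/mL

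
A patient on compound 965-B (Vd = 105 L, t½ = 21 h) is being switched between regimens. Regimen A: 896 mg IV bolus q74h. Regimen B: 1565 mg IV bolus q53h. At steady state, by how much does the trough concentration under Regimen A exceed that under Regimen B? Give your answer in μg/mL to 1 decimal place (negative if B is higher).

-2.3 μg/mL

Regimen A: f = (1/2)^(74/21) ≈ 0.0869; Cmin,ss = (896/105)·f/(1−f) ≈ 0.812 μg/mL.
Regimen B: f = (1/2)^(53/21) ≈ 0.1739; Cmin,ss = (1565/105)·f/(1−f) ≈ 3.138 μg/mL.
Difference ≈ 0.812 − 3.138 ≈ -2.326 μg/mL.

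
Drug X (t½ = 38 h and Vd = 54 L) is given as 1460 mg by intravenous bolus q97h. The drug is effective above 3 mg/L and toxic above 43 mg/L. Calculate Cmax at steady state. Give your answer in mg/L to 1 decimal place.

32.6 mg/L

τ/t½ = 97/38 ≈ 2.5526, so fraction remaining f = (1/2)^(97/38) ≈ 0.1704.
Accumulation ratio R = 1/(1 − f) ≈ 1/0.8296 ≈ 1.2054.
Single-dose peak C₀ = D/Vd = 1460/54 ≈ 27.037 mg/L.
Cmax,ss = C₀/(1 − f) ≈ 27.037/0.8296 ≈ 32.590 mg/L.
Peak 32.6 mg/L vs MTC 43 mg/L: below toxic threshold.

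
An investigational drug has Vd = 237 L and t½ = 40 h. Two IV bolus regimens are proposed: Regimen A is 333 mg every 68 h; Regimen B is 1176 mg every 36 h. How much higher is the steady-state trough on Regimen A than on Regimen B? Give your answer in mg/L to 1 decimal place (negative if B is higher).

-5.1 mg/L

Regimen A: f = (1/2)^(68/40) ≈ 0.3078; Cmin,ss = (333/237)·f/(1−f) ≈ 0.625 mg/L.
Regimen B: f = (1/2)^(36/40) ≈ 0.5359; Cmin,ss = (1176/237)·f/(1−f) ≈ 5.730 mg/L.
Difference ≈ 0.625 − 5.730 ≈ -5.105 mg/L.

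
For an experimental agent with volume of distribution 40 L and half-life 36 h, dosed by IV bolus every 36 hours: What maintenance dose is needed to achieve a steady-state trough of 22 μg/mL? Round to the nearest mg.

τ/t½ = 36/36 ≈ 1, so f = (1/2)^(36/36) ≈ 0.500000.
Cmin,ss = (D/Vd)·f/(1−f), so D = Cmin,ss·Vd·(1−f)/f.
D = 22 × 40 × (1−f)/f ≈ 22 × 40 × 1.00000 ≈ 880.00 mg.

880 mg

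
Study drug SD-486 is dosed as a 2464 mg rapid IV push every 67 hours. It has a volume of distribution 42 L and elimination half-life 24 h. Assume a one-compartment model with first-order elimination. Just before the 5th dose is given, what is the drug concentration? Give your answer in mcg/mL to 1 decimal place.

9.9 mcg/mL

f = (1/2)^(τ/t½) = (1/2)^(67/24) ≈ 0.1444.
C₀ = D/Vd = 2464/42 ≈ 58.667 mcg/mL.
Before the 5th dose, 4 doses have been given. Superposition: Cmin = C₀·(f + f² + … + f^4).
≈ 58.667 × (0.1444 + 0.0209 + 0.0030 + 0.0004) ≈ 58.667 × 0.1687 ≈ 9.897 mcg/mL.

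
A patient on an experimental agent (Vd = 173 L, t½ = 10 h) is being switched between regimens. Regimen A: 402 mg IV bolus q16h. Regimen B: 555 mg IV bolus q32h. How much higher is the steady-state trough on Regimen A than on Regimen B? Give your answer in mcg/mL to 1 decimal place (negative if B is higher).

0.8 mcg/mL

Regimen A: f = (1/2)^(16/10) ≈ 0.3299; Cmin,ss = (402/173)·f/(1−f) ≈ 1.144 mcg/mL.
Regimen B: f = (1/2)^(32/10) ≈ 0.1088; Cmin,ss = (555/173)·f/(1−f) ≈ 0.392 mcg/mL.
Difference ≈ 1.144 − 0.392 ≈ 0.752 mcg/mL.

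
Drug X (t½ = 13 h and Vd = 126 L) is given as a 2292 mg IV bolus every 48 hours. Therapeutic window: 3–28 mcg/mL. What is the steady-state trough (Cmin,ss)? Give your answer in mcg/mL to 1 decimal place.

1.5 mcg/mL

Over one 48-h interval, 48/13 ≈ 3.6923 half-lives elapse, leaving f ≈ 0.0774 of each dose.
Accumulation ratio R = 1/(1 − f) ≈ 1/0.9226 ≈ 1.0839.
Each bolus raises the concentration by D/Vd = 2292/126 ≈ 18.190 mcg/mL.
Cmax,ss = C₀/(1 − f) ≈ 18.190/0.9226 ≈ 19.716 mcg/mL.
One interval later, Cmin,ss = Cmax,ss·e^(−kτ) ≈ 19.716 × 0.0774 ≈ 1.526 mcg/mL.
Trough 1.5 mcg/mL vs MEC 3 mcg/mL: subtherapeutic.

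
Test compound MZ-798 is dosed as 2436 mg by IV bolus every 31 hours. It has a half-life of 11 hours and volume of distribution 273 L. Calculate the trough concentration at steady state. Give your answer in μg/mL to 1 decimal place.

k = ln2/t½ = ln2/11 ≈ 0.063013 h⁻¹; fraction remaining f = e^(−kτ) = e^(−0.063013×31) ≈ 0.1418.
Single-dose peak C₀ = D/Vd = 2436/273 ≈ 8.923 μg/mL.
Steady-state trough Cmin,ss = C₀·f/(1−f) ≈ 8.923 × 0.1418/0.8582 ≈ 1.474 μg/mL.

1.5 μg/mL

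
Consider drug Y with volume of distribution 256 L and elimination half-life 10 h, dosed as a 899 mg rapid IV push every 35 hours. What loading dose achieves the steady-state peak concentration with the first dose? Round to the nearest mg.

986 mg

f = (1/2)^(35/10) ≈ 0.088388; accumulation ratio R = 1/(1−f) ≈ 1.09696.
Loading dose to hit Cmax,ss on first dose: D_load = D_maint·R ≈ 899 × 1.09696 ≈ 986.17 mg.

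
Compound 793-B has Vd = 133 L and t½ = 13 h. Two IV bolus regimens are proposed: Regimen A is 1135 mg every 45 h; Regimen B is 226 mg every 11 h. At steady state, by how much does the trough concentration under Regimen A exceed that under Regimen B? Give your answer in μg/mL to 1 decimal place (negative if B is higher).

Regimen A: f = (1/2)^(45/13) ≈ 0.0908; Cmin,ss = (1135/133)·f/(1−f) ≈ 0.852 μg/mL.
Regimen B: f = (1/2)^(11/13) ≈ 0.5563; Cmin,ss = (226/133)·f/(1−f) ≈ 2.130 μg/mL.
Difference ≈ 0.852 − 2.130 ≈ -1.278 μg/mL.

-1.3 μg/mL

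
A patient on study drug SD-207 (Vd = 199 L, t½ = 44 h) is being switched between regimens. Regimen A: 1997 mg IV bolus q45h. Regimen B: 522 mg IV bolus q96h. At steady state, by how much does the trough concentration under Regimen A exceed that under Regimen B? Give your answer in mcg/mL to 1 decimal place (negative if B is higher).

9.0 mcg/mL

Regimen A: f = (1/2)^(45/44) ≈ 0.4922; Cmin,ss = (1997/199)·f/(1−f) ≈ 9.727 mcg/mL.
Regimen B: f = (1/2)^(96/44) ≈ 0.2204; Cmin,ss = (522/199)·f/(1−f) ≈ 0.742 mcg/mL.
Difference ≈ 9.727 − 0.742 ≈ 8.985 mcg/mL.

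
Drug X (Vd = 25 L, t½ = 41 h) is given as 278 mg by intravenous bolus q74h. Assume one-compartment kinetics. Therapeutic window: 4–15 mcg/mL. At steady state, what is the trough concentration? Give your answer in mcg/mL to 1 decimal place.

Over one 74-h interval, 74/41 ≈ 1.8049 half-lives elapse, leaving f ≈ 0.2862 of each dose.
Accumulation ratio R = 1/(1 − f) ≈ 1/0.7138 ≈ 1.4010.
Each bolus raises the concentration by D/Vd = 278/25 ≈ 11.120 mcg/mL.
Cmax,ss = C₀/(1 − f) ≈ 11.120/0.7138 ≈ 15.579 mcg/mL.
Steady-state trough Cmin,ss = Cmax,ss·f ≈ 15.579 × 0.2862 ≈ 4.459 mcg/mL.
Trough 4.5 mcg/mL vs MEC 4 mcg/mL: adequate.

4.5 mcg/mL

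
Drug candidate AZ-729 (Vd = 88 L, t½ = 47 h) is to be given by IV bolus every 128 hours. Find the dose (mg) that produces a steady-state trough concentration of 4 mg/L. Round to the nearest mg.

1973 mg

τ/t½ = 128/47 ≈ 2.7234, so f = (1/2)^(128/47) ≈ 0.151417.
Cmin,ss = (D/Vd)·f/(1−f), so D = Cmin,ss·Vd·(1−f)/f.
D = 4 × 88 × (1−f)/f ≈ 4 × 88 × 5.60428 ≈ 1972.71 mg.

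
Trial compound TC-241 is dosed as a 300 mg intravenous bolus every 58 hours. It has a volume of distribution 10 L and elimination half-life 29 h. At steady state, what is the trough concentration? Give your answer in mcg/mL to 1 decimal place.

The dosing interval is 2 half-lives, so f = 2^(−2) = 0.25.
At steady state, R = 1/(1 − 0.25) = 4/3.
Single-dose peak C₀ = D/Vd = 300/10 = 30 mcg/mL.
Steady-state peak Cmax,ss = C₀·R = 30 × 4/3 ≈ 40.000 mcg/mL.
Steady-state trough Cmin,ss = Cmax,ss·f ≈ 40.000 × 0.25 ≈ 10.000 mcg/mL.

10.0 mcg/mL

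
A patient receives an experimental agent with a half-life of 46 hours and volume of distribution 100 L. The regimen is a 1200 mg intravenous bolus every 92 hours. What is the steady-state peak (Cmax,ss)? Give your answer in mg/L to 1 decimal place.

τ = 92 h = 2 half-lives, so f = (1/2)^2 = 0.25.
At steady state, R = 1/(1 − 0.25) = 4/3.
Single-dose peak C₀ = D/Vd = 1200/100 = 12 mg/L.
Steady-state peak Cmax,ss = C₀·R = 12 × 4/3 ≈ 16.000 mg/L.

16.0 mg/L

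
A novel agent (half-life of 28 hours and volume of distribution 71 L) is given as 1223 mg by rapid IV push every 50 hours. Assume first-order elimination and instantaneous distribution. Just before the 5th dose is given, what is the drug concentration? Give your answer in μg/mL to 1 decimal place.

7.0 μg/mL

f = (1/2)^(τ/t½) = (1/2)^(50/28) ≈ 0.2900.
C₀ = D/Vd = 1223/71 ≈ 17.225 μg/mL.
Before the 5th dose, 4 doses have been given. Superposition: Cmin = C₀·(f + f² + … + f^4).
≈ 17.225 × (0.2900 + 0.0841 + 0.0244 + 0.0071) ≈ 17.225 × 0.4056 ≈ 6.986 μg/mL.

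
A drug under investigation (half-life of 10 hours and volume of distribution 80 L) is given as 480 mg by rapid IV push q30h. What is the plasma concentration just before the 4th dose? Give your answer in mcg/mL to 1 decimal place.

0.9 mcg/mL

f = (1/2)^(τ/t½) = (1/2)^(30/10) ≈ 0.1250.
C₀ = D/Vd = 480/80 ≈ 6.000 mcg/mL.
Before the 4th dose, 3 doses have been given. Superposition: Cmin = C₀·(f + f² + … + f^3).
≈ 6.000 × (0.1250 + 0.0156 + 0.0020) ≈ 6.000 × 0.1426 ≈ 0.856 mcg/mL.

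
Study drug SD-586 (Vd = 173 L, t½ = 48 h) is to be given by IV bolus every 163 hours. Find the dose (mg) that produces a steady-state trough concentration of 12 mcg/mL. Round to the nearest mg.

19775 mg

τ/t½ = 163/48 ≈ 3.3958, so f = (1/2)^(163/48) ≈ 0.095006.
Cmin,ss = (D/Vd)·f/(1−f), so D = Cmin,ss·Vd·(1−f)/f.
D = 12 × 173 × (1−f)/f ≈ 12 × 173 × 9.52565 ≈ 19775.25 mg.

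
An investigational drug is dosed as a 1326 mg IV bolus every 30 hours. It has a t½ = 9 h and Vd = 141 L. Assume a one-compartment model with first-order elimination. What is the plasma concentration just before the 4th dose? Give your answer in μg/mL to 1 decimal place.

1.0 μg/mL

f = (1/2)^(τ/t½) = (1/2)^(30/9) ≈ 0.0992.
C₀ = D/Vd = 1326/141 ≈ 9.404 μg/mL.
Before the 4th dose, 3 doses have been given. Superposition: Cmin = C₀·(f + f² + … + f^3).
≈ 9.404 × (0.0992 + 0.0098 + 0.0010) ≈ 9.404 × 0.1100 ≈ 1.034 μg/mL.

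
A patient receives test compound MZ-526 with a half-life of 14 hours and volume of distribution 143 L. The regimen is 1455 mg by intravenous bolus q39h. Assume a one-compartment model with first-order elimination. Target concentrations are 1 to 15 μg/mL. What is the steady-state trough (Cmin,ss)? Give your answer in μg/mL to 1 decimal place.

τ/t½ = 39/14 ≈ 2.7857, so fraction remaining f = (1/2)^(39/14) ≈ 0.1450.
At steady state, accumulation factor R = 1/(1 − e^(−kτ)) ≈ 1.1696.
Each bolus raises the concentration by D/Vd = 1455/143 ≈ 10.175 μg/mL.
Steady-state peak Cmax,ss = C₀·R ≈ 10.175 × 1.1696 ≈ 11.901 μg/mL.
One interval later, Cmin,ss = Cmax,ss·e^(−kτ) ≈ 11.901 × 0.1450 ≈ 1.726 μg/mL.
Trough 1.7 μg/mL vs MEC 1 μg/mL: adequate.

1.7 μg/mL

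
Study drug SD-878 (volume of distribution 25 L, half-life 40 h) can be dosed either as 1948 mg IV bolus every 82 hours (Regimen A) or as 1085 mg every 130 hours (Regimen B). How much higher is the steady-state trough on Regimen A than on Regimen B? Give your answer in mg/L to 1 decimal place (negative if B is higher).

Regimen A: f = (1/2)^(82/40) ≈ 0.2415; Cmin,ss = (1948/25)·f/(1−f) ≈ 24.809 mg/L.
Regimen B: f = (1/2)^(130/40) ≈ 0.1051; Cmin,ss = (1085/25)·f/(1−f) ≈ 5.097 mg/L.
Difference ≈ 24.809 − 5.097 ≈ 19.712 mg/L.

19.7 mg/L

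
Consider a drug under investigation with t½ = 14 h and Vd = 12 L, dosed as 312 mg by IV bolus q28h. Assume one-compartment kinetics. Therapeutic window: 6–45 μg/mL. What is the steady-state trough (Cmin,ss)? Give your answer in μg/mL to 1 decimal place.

8.7 μg/mL

τ = 28 h = 2 half-lives, so f = (1/2)^2 = 0.25.
Accumulation ratio R = 1/(1 − f) = 1/0.75 = 4/3.
Single-dose peak C₀ = D/Vd = 312/12 = 26 μg/mL.
Steady-state peak Cmax,ss = C₀·R = 26 × 4/3 ≈ 34.667 μg/mL.
Steady-state trough Cmin,ss = Cmax,ss·f ≈ 34.667 × 0.25 ≈ 8.667 μg/mL.
Trough 8.7 μg/mL vs MEC 6 μg/mL: adequate.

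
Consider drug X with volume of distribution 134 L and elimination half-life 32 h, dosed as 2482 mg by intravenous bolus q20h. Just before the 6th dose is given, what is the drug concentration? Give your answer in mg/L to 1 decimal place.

f = (1/2)^(τ/t½) = (1/2)^(20/32) ≈ 0.6484.
C₀ = D/Vd = 2482/134 ≈ 18.522 mg/L.
Before the 6th dose, 5 doses have been given. Superposition: Cmin = C₀·(f + f² + … + f^5).
≈ 18.522 × (0.6484 + 0.4204 + 0.2726 + 0.1768 + 0.1146) ≈ 18.522 × 1.6328 ≈ 30.243 mg/L.

30.2 mg/L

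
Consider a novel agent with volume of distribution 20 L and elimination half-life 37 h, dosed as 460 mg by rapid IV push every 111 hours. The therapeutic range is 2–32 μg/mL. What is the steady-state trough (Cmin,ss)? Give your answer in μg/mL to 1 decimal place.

τ = 111 h = 3 half-lives, so f = (1/2)^3 = 0.125.
Accumulation ratio R = 1/(1 − f) = 1/0.875 = 8/7.
Single-dose peak C₀ = D/Vd = 460/20 = 23 μg/mL.
Steady-state peak Cmax,ss = C₀·R = 23 × 8/7 ≈ 26.286 μg/mL.
Steady-state trough Cmin,ss = Cmax,ss·f ≈ 26.286 × 0.125 ≈ 3.286 μg/mL.
Trough 3.3 μg/mL vs MEC 2 μg/mL: adequate.

3.3 μg/mL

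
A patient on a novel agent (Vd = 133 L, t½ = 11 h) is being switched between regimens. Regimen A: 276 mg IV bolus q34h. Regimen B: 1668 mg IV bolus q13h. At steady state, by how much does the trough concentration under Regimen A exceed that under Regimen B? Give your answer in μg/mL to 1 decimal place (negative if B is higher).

Regimen A: f = (1/2)^(34/11) ≈ 0.1174; Cmin,ss = (276/133)·f/(1−f) ≈ 0.276 μg/mL.
Regimen B: f = (1/2)^(13/11) ≈ 0.4408; Cmin,ss = (1668/133)·f/(1−f) ≈ 9.886 μg/mL.
Difference ≈ 0.276 − 9.886 ≈ -9.610 μg/mL.

-9.6 μg/mL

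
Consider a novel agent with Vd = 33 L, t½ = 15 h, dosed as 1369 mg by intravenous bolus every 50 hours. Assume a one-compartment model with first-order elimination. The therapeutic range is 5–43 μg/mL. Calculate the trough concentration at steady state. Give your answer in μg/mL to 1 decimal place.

k = ln2/t½ = ln2/15 ≈ 0.046210 h⁻¹; fraction remaining f = e^(−kτ) = e^(−0.046210×50) ≈ 0.0992.
Accumulation ratio R = 1/(1 − f) ≈ 1/0.9008 ≈ 1.1101.
Each bolus raises the concentration by D/Vd = 1369/33 ≈ 41.485 μg/mL.
Cmax,ss = C₀/(1 − f) ≈ 41.485/0.9008 ≈ 46.054 μg/mL.
One interval later, Cmin,ss = Cmax,ss·e^(−kτ) ≈ 46.054 × 0.0992 ≈ 4.569 μg/mL.
Trough 4.6 μg/mL vs MEC 5 μg/mL: subtherapeutic.

4.6 μg/mL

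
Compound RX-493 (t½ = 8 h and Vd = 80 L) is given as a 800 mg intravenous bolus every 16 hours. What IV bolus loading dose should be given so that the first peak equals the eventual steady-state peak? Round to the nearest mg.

1067 mg

f = (1/2)^(16/8) ≈ 0.250000; accumulation ratio R = 1/(1−f) ≈ 1.33333.
Loading dose to hit Cmax,ss on first dose: D_load = D_maint·R ≈ 800 × 1.33333 ≈ 1066.66 mg.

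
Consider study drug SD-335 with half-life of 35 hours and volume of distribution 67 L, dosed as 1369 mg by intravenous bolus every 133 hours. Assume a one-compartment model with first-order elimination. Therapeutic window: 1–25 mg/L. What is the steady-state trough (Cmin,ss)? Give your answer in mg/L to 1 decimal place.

1.6 mg/L

τ/t½ = 133/35 ≈ 3.8, so fraction remaining f = (1/2)^(133/35) ≈ 0.0718.
At steady state, accumulation factor R = 1/(1 − e^(−kτ)) ≈ 1.0774.
Each bolus raises the concentration by D/Vd = 1369/67 ≈ 20.433 mg/L.
Steady-state peak Cmax,ss = C₀·R ≈ 20.433 × 1.0774 ≈ 22.015 mg/L.
Steady-state trough Cmin,ss = Cmax,ss·f ≈ 22.015 × 0.0718 ≈ 1.581 mg/L.
Trough 1.6 mg/L vs MEC 1 mg/L: adequate.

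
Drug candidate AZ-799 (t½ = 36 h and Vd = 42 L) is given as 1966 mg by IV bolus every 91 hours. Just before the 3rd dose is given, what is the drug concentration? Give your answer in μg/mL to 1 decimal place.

f = (1/2)^(τ/t½) = (1/2)^(91/36) ≈ 0.1734.
C₀ = D/Vd = 1966/42 ≈ 46.810 μg/mL.
Before the 3rd dose, 2 doses have been given. Superposition: Cmin = C₀·(f + f²).
≈ 46.810 × (0.1734 + 0.0301) ≈ 46.810 × 0.2035 ≈ 9.526 μg/mL.

9.5 μg/mL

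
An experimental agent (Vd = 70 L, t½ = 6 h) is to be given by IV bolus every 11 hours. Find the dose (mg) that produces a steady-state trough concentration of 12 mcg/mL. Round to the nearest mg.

2153 mg

τ/t½ = 11/6 ≈ 1.8333, so f = (1/2)^(11/6) ≈ 0.280616.
Cmin,ss = (D/Vd)·f/(1−f), so D = Cmin,ss·Vd·(1−f)/f.
D = 12 × 70 × (1−f)/f ≈ 12 × 70 × 2.56359 ≈ 2153.42 mg.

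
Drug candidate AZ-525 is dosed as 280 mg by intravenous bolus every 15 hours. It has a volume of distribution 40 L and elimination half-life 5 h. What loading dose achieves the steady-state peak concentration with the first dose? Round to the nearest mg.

320 mg

f = (1/2)^(15/5) ≈ 0.125000; accumulation ratio R = 1/(1−f) ≈ 1.14286.
Loading dose to hit Cmax,ss on first dose: D_load = D_maint·R ≈ 280 × 1.14286 ≈ 320.00 mg.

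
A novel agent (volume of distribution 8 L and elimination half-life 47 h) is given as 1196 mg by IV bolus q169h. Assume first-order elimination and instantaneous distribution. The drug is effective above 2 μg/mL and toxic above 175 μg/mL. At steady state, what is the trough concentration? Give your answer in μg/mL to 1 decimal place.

13.5 μg/mL

k = ln2/t½ = ln2/47 ≈ 0.014748 h⁻¹; fraction remaining f = e^(−kτ) = e^(−0.014748×169) ≈ 0.0827.
Single-dose peak C₀ = D/Vd = 1196/8 ≈ 149.500 μg/mL.
Steady-state trough Cmin,ss = C₀·f/(1−f) ≈ 149.500 × 0.0827/0.9173 ≈ 13.478 μg/mL.
Trough 13.5 μg/mL vs MEC 2 μg/mL: adequate.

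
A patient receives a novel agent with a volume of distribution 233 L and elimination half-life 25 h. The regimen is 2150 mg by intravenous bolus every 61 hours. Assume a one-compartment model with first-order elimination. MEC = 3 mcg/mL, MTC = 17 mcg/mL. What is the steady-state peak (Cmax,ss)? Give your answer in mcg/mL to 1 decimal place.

Over one 61-h interval, 61/25 ≈ 2.44 half-lives elapse, leaving f ≈ 0.1843 of each dose.
Accumulation ratio R = 1/(1 − f) ≈ 1/0.8157 ≈ 1.2259.
Each bolus raises the concentration by D/Vd = 2150/233 ≈ 9.227 mcg/mL.
Steady-state peak Cmax,ss = C₀·R ≈ 9.227 × 1.2259 ≈ 11.311 mcg/mL.
Peak 11.3 mcg/mL vs MTC 17 mcg/mL: below toxic threshold.

11.3 mcg/mL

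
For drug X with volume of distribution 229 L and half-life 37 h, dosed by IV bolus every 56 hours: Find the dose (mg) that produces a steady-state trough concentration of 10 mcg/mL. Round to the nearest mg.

4248 mg

τ/t½ = 56/37 ≈ 1.5135, so f = (1/2)^(56/37) ≈ 0.350257.
Cmin,ss = (D/Vd)·f/(1−f), so D = Cmin,ss·Vd·(1−f)/f.
D = 10 × 229 × (1−f)/f ≈ 10 × 229 × 1.85505 ≈ 4248.06 mg.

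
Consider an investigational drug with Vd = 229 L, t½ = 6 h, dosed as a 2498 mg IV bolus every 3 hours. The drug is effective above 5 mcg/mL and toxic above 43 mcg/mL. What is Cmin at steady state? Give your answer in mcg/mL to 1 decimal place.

26.3 mcg/mL

k = ln2/t½ = ln2/6 ≈ 0.115525 h⁻¹; fraction remaining f = e^(−kτ) = e^(−0.115525×3) ≈ 0.7071.
Single-dose peak C₀ = D/Vd = 2498/229 ≈ 10.908 mcg/mL.
Steady-state trough Cmin,ss = C₀·f/(1−f) ≈ 10.908 × 0.7071/0.2929 ≈ 26.333 mcg/mL.
Trough 26.3 mcg/mL vs MEC 5 mcg/mL: adequate.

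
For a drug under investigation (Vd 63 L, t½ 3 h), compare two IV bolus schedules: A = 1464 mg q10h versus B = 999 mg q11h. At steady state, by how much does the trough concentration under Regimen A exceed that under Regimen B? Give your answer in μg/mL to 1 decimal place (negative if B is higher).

1.2 μg/mL

Regimen A: f = (1/2)^(10/3) ≈ 0.0992; Cmin,ss = (1464/63)·f/(1−f) ≈ 2.559 μg/mL.
Regimen B: f = (1/2)^(11/3) ≈ 0.0787; Cmin,ss = (999/63)·f/(1−f) ≈ 1.355 μg/mL.
Difference ≈ 2.559 − 1.355 ≈ 1.204 μg/mL.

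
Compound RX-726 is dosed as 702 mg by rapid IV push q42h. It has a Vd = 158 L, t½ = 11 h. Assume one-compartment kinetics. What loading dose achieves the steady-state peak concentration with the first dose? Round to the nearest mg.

756 mg

f = (1/2)^(42/11) ≈ 0.070895; accumulation ratio R = 1/(1−f) ≈ 1.07630.
Loading dose to hit Cmax,ss on first dose: D_load = D_maint·R ≈ 702 × 1.07630 ≈ 755.56 mg.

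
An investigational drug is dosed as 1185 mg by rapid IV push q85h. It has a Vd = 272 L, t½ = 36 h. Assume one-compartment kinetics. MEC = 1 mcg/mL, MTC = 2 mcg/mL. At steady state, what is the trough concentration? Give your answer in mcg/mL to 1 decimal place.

Over one 85-h interval, 85/36 ≈ 2.3611 half-lives elapse, leaving f ≈ 0.1946 of each dose.
At steady state, accumulation factor R = 1/(1 − e^(−kτ)) ≈ 1.2416.
Single-dose peak C₀ = D/Vd = 1185/272 ≈ 4.357 mcg/mL.
Steady-state peak Cmax,ss = C₀·R ≈ 4.357 × 1.2416 ≈ 5.410 mcg/mL.
One interval later, Cmin,ss = Cmax,ss·e^(−kτ) ≈ 5.410 × 0.1946 ≈ 1.053 mcg/mL.
Trough 1.1 mcg/mL vs MEC 1 mcg/mL: adequate.

1.1 mcg/mL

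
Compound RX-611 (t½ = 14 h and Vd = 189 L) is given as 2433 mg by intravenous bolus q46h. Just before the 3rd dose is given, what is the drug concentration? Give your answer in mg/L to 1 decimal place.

1.5 mg/L

f = (1/2)^(τ/t½) = (1/2)^(46/14) ≈ 0.1025.
C₀ = D/Vd = 2433/189 ≈ 12.873 mg/L.
Before the 3rd dose, 2 doses have been given. Superposition: Cmin = C₀·(f + f²).
≈ 12.873 × (0.1025 + 0.0105) ≈ 12.873 × 0.1130 ≈ 1.455 mg/L.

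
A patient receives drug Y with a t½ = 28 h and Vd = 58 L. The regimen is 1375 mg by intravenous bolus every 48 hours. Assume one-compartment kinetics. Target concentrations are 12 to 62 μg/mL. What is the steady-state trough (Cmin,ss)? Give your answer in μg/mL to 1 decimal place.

10.4 μg/mL

k = ln2/t½ = ln2/28 ≈ 0.024755 h⁻¹; fraction remaining f = e^(−kτ) = e^(−0.024755×48) ≈ 0.3048.
Each bolus raises the concentration by D/Vd = 1375/58 ≈ 23.707 μg/mL.
Steady-state trough Cmin,ss = C₀·f/(1−f) ≈ 23.707 × 0.3048/0.6952 ≈ 10.394 μg/mL.
Trough 10.4 μg/mL vs MEC 12 μg/mL: subtherapeutic.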